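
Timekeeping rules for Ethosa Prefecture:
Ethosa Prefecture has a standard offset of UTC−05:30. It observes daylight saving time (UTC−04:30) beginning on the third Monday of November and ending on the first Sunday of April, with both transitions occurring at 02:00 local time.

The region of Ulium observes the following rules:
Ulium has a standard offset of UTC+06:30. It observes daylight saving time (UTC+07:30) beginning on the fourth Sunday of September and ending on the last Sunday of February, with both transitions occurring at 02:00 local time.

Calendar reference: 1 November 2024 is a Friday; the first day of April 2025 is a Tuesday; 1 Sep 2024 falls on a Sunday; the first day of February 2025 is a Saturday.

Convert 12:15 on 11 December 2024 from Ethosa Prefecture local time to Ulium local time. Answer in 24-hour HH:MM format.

00:15

1 November 2024 is a Friday, so the first Monday is November 4 and the third is November 18.
1 April 2025 is a Tuesday, so the first Sunday is April 6.
Daylight saving runs 18 November 2024 – 6 April 2025; 11 December 2024 is inside that window, so Ethosa Prefecture is at UTC−04:30.
12:15 Ethosa Prefecture + 4h30m = 16:45 UTC.
1 September 2024 is a Sunday, so the first Sunday is September 1 and the fourth is September 22.
1 February 2025 is a Saturday, so Sundays fall on 2, 9, 16, 23; the last is February 23.
At the standard offset (UTC+06:30), 16:45 UTC + 6h30m = 23:15 Ulium standard time.
The standard-time date in Ulium, 11 December 2024, falls between 22 September 2024 and 23 February 2025, so daylight saving is in effect and Ulium is at UTC+07:30.
16:45 UTC + 7h30m = 00:15 Ulium (rolling into the next day, 12 December 2024).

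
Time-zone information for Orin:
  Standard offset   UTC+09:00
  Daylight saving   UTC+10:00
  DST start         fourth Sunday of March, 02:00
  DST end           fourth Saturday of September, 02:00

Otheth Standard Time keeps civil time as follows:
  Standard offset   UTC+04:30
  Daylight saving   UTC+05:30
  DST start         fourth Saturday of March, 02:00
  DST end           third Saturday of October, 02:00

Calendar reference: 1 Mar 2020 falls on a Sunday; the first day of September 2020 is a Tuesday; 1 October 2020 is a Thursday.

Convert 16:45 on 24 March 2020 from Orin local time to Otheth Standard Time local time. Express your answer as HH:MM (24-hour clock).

1 March 2020 is a Sunday, so the first Sunday is March 1 and the fourth is March 22.
1 September 2020 is a Tuesday, so the first Saturday is September 5 and the fourth is September 26.
24 March 2020 lies within the daylight-saving period (22 March – 26 September), so Orin is on daylight time, UTC+10:00.
16:45 Orin − 10h = 06:45 UTC.
1 March 2020 is a Sunday, so the first Saturday is March 7 and the fourth is March 28.
1 October 2020 is a Thursday, so the first Saturday is October 3 and the third is October 17.
At the standard offset (UTC+04:30), 06:45 UTC + 4h30m = 11:15 Otheth Standard Time standard time.
Daylight saving runs 28 March – 17 October; the standard-time date in Otheth Standard Time, 24 March 2020, is outside that window, so Otheth Standard Time is on standard time at UTC+04:30.
06:45 UTC + 4h30m = 11:15 Otheth Standard Time.

11:15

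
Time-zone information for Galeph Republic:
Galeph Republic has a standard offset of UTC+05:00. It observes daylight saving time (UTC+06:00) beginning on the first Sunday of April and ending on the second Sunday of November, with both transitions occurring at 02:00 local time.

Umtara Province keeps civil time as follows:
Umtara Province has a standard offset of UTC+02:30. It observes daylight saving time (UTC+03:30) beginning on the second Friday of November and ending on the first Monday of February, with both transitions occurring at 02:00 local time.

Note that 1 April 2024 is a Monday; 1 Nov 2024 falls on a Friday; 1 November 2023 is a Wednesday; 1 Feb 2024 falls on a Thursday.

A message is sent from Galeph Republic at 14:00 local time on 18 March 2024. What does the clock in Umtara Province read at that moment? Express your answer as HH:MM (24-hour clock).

11:30

1 April 2024 is a Monday, so the first Sunday is April 7.
1 November 2024 is a Friday, so the first Sunday is November 3 and the second is November 10.
Daylight saving runs 7 April – 10 November; 18 March 2024 is outside that window, so Galeph Republic is on standard time at UTC+05:00.
14:00 Galeph Republic − 5h = 09:00 UTC.
1 November 2023 is a Wednesday, so the first Friday is November 3 and the second is November 10.
1 February 2024 is a Thursday, so the first Monday is February 5.
At the standard offset (UTC+02:30), 09:00 UTC + 2h30m = 11:30 Umtara Province standard time.
Daylight saving runs 10 November 2023 – 5 February 2024; the standard-time date in Umtara Province, 18 March 2024, is outside that window, so Umtara Province is on standard time at UTC+02:30.
09:00 UTC + 2h30m = 11:30 Umtara Province.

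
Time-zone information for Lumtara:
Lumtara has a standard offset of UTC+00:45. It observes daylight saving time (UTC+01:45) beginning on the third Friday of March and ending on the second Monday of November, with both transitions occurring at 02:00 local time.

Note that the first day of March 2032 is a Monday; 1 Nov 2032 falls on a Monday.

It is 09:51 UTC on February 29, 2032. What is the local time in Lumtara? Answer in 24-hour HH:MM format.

10:36

1 March 2032 is a Monday, so the first Friday is March 5 and the third is March 19.
1 November 2032 is a Monday, so the first Monday is November 1 and the second is November 8.
At the standard offset (UTC+00:45), 09:51 UTC + 0h45m = 10:36 Lumtara standard time.
The standard-time date in Lumtara, February 29, 2032, is outside the daylight-saving period (19 March – 8 November), so Lumtara is on standard time, UTC+00:45.
09:51 UTC + 0h45m = 10:36 local.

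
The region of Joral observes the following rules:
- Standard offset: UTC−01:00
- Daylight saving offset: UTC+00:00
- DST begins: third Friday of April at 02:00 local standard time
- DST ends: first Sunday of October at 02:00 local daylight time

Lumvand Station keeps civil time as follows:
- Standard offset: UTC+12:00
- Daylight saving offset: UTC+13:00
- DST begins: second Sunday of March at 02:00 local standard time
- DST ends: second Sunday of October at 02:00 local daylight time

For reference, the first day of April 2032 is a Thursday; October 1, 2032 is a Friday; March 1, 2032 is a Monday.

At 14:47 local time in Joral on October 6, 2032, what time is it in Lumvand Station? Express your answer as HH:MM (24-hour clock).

04:47

1 April 2032 is a Thursday, so the first Friday is April 2 and the third is April 16.
1 October 2032 is a Friday, so the first Sunday is October 3.
October 6, 2032 does not fall between 16 April and 3 October, so daylight saving is not in effect and Joral is at UTC−01:00.
14:47 Joral + 1h = 15:47 UTC.
1 March 2032 is a Monday, so the first Sunday is March 7 and the second is March 14.
1 October 2032 is a Friday, so the first Sunday is October 3 and the second is October 10.
At the standard offset (UTC+12:00), 15:47 UTC + 12h = 03:47 Lumvand Station standard time (rolling into the next day, 7 October 2032).
The standard-time date in Lumvand Station, October 7, 2032, lies within the daylight-saving period (14 March – 10 October), so Lumvand Station is on daylight time, UTC+13:00.
15:47 UTC + 13h = 04:47 Lumvand Station (rolling into the next day, 7 October 2032).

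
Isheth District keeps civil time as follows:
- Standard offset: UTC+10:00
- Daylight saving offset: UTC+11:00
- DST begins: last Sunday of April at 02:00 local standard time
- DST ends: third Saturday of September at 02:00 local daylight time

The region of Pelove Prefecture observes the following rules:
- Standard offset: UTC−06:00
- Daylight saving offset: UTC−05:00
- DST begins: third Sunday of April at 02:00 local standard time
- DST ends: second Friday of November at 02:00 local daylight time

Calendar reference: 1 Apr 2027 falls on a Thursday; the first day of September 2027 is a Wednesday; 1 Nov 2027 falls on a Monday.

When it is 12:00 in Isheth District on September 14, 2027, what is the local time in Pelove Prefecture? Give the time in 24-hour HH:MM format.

1 April 2027 is a Thursday, so Sundays fall on 4, 11, 18, 25; the last is April 25.
1 September 2027 is a Wednesday, so the first Saturday is September 4 and the third is September 18.
Daylight saving runs 25 April – 18 September; September 14, 2027 is inside that window, so Isheth District is at UTC+11:00.
12:00 Isheth District − 11h = 01:00 UTC.
1 April 2027 is a Thursday, so the first Sunday is April 4 and the third is April 18.
1 November 2027 is a Monday, so the first Friday is November 5 and the second is November 12.
At the standard offset (UTC−06:00), 01:00 UTC − 6h = 19:00 Pelove Prefecture standard time (rolling into the previous day, 13 September 2027).
The standard-time date in Pelove Prefecture, September 13, 2027, lies within the daylight-saving period (18 April – 12 November), so Pelove Prefecture is on daylight time, UTC−05:00.
01:00 UTC − 5h = 20:00 Pelove Prefecture (rolling into the previous day, 13 September 2027).

20:00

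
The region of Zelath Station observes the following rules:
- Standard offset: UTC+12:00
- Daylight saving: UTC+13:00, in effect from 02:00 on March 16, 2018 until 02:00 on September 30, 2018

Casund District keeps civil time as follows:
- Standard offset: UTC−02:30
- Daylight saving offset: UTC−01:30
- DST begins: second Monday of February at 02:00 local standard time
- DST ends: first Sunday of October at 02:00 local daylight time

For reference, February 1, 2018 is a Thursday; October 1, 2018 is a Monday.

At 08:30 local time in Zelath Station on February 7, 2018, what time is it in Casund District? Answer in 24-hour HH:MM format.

18:00

February 7, 2018 does not fall between 16 March and 30 September, so daylight saving is not in effect and Zelath Station is at UTC+12:00.
08:30 Zelath Station − 12h = 20:30 UTC (rolling into the previous day, 6 February 2018).
1 February 2018 is a Thursday, so the first Monday is February 5 and the second is February 12.
1 October 2018 is a Monday, so the first Sunday is October 7.
At the standard offset (UTC−02:30), 20:30 UTC − 2h30m = 18:00 Casund District standard time.
The standard-time date in Casund District, February 6, 2018, does not fall between 12 February and 7 October, so daylight saving is not in effect and Casund District is at UTC−02:30.
20:30 UTC − 2h30m = 18:00 Casund District.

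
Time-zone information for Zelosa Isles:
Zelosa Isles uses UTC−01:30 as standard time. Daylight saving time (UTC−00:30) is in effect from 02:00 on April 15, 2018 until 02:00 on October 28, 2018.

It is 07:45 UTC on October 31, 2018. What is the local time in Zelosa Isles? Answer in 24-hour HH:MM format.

At the standard offset (UTC−01:30), 07:45 UTC − 1h30m = 06:15 Zelosa Isles standard time.
Daylight saving runs 15 April – 28 October; the standard-time date in Zelosa Isles, October 31, 2018, is outside that window, so Zelosa Isles is on standard time at UTC−01:30.
07:45 UTC − 1h30m = 06:15 local.

06:15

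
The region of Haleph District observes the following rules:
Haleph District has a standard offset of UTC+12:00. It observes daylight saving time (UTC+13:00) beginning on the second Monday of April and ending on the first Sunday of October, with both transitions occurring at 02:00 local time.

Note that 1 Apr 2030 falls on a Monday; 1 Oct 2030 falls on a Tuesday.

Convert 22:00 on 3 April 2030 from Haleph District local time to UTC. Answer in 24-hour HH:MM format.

10:00

1 April 2030 is a Monday, so the first Monday is April 1 and the second is April 8.
1 October 2030 is a Tuesday, so the first Sunday is October 6.
3 April 2030 is outside the daylight-saving period (8 April – 6 October), so Haleph District is on standard time, UTC+12:00.
22:00 local − 12h = 10:00 UTC.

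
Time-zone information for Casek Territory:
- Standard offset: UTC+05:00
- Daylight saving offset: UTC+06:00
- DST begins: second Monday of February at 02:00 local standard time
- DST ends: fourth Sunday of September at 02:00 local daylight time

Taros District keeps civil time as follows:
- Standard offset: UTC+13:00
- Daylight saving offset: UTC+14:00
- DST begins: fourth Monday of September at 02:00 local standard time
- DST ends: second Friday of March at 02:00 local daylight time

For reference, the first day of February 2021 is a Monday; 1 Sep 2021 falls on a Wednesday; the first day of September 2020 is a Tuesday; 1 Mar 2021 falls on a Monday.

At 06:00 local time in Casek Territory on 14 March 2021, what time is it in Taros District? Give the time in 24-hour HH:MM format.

13:00

1 February 2021 is a Monday, so the first Monday is February 1 and the second is February 8.
1 September 2021 is a Wednesday, so the first Sunday is September 5 and the fourth is September 26.
14 March 2021 lies within the daylight-saving period (8 February – 26 September), so Casek Territory is on daylight time, UTC+06:00.
06:00 Casek Territory − 6h = 00:00 UTC.
1 September 2020 is a Tuesday, so the first Monday is September 7 and the fourth is September 28.
1 March 2021 is a Monday, so the first Friday is March 5 and the second is March 12.
At the standard offset (UTC+13:00), 00:00 UTC + 13h = 13:00 Taros District standard time.
The standard-time date in Taros District, 14 March 2021, does not fall between 28 September 2020 and 12 March 2021, so daylight saving is not in effect and Taros District is at UTC+13:00.
00:00 UTC + 13h = 13:00 Taros District.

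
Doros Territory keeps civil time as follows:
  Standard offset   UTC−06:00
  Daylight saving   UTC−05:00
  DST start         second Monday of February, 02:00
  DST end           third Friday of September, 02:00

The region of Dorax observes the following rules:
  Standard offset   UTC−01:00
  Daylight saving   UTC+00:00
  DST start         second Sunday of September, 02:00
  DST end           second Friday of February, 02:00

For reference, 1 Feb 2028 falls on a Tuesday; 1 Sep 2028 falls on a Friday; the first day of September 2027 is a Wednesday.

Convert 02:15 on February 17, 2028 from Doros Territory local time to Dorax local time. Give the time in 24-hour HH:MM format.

1 February 2028 is a Tuesday, so the first Monday is February 7 and the second is February 14.
1 September 2028 is a Friday, so the first Friday is September 1 and the third is September 15.
February 17, 2028 lies within the daylight-saving period (14 February – 15 September), so Doros Territory is on daylight time, UTC−05:00.
02:15 Doros Territory + 5h = 07:15 UTC.
1 September 2027 is a Wednesday, so the first Sunday is September 5 and the second is September 12.
1 February 2028 is a Tuesday, so the first Friday is February 4 and the second is February 11.
At the standard offset (UTC−01:00), 07:15 UTC − 1h = 06:15 Dorax standard time.
The standard-time date in Dorax, February 17, 2028, is outside the daylight-saving period (12 September 2027 – 11 February 2028), so Dorax is on standard time, UTC−01:00.
07:15 UTC − 1h = 06:15 Dorax.

06:15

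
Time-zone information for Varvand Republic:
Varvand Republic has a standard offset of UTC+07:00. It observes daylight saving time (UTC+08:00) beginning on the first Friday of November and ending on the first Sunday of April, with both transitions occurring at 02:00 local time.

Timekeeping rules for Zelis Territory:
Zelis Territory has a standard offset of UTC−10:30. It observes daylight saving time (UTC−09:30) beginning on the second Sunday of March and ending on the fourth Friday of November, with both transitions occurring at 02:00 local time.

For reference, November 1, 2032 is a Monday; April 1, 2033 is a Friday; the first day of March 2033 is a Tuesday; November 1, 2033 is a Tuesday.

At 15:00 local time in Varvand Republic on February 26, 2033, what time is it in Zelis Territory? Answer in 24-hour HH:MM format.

20:30

1 November 2032 is a Monday, so the first Friday is November 5.
1 April 2033 is a Friday, so the first Sunday is April 3.
Daylight saving runs 5 November 2032 – 3 April 2033; February 26, 2033 is inside that window, so Varvand Republic is at UTC+08:00.
15:00 Varvand Republic − 8h = 07:00 UTC.
1 March 2033 is a Tuesday, so the first Sunday is March 6 and the second is March 13.
1 November 2033 is a Tuesday, so the first Friday is November 4 and the fourth is November 25.
At the standard offset (UTC−10:30), 07:00 UTC − 10h30m = 20:30 Zelis Territory standard time (rolling into the previous day, 25 February 2033).
Daylight saving runs 13 March – 25 November; the standard-time date in Zelis Territory, February 25, 2033, is outside that window, so Zelis Territory is on standard time at UTC−10:30.
07:00 UTC − 10h30m = 20:30 Zelis Territory (rolling into the previous day, 25 February 2033).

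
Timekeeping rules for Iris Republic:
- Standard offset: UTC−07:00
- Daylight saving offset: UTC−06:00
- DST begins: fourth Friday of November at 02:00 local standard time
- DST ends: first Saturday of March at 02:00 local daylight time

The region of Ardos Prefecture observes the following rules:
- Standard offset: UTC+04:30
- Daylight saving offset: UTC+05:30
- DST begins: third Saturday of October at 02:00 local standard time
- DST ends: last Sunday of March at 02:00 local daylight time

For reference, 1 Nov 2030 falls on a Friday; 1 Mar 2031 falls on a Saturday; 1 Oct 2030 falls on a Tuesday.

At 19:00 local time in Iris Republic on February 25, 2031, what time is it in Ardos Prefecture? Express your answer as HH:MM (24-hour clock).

1 November 2030 is a Friday, so the first Friday is November 1 and the fourth is November 22.
1 March 2031 is a Saturday, so the first Saturday is March 1.
Daylight saving runs 22 November 2030 – 1 March 2031; February 25, 2031 is inside that window, so Iris Republic is at UTC−06:00.
19:00 Iris Republic + 6h = 01:00 UTC (rolling into the next day, 26 February 2031).
1 October 2030 is a Tuesday, so the first Saturday is October 5 and the third is October 19.
1 March 2031 is a Saturday, so Sundays fall on 2, 9, 16, 23, 30; the last is March 30.
At the standard offset (UTC+04:30), 01:00 UTC + 4h30m = 05:30 Ardos Prefecture standard time.
The standard-time date in Ardos Prefecture, February 26, 2031, lies within the daylight-saving period (19 October 2030 – 30 March 2031), so Ardos Prefecture is on daylight time, UTC+05:30.
01:00 UTC + 5h30m = 06:30 Ardos Prefecture.

06:30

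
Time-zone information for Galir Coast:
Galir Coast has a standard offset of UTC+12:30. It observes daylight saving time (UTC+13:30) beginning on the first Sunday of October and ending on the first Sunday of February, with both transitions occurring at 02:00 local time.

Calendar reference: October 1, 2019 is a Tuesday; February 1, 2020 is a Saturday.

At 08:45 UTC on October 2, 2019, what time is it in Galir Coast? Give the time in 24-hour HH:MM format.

1 October 2019 is a Tuesday, so the first Sunday is October 6.
1 February 2020 is a Saturday, so the first Sunday is February 2.
At the standard offset (UTC+12:30), 08:45 UTC + 12h30m = 21:15 Galir Coast standard time.
Daylight saving runs 6 October 2019 – 2 February 2020; the standard-time date in Galir Coast, October 2, 2019, is outside that window, so Galir Coast is on standard time at UTC+12:30.
08:45 UTC + 12h30m = 21:15 local.

21:15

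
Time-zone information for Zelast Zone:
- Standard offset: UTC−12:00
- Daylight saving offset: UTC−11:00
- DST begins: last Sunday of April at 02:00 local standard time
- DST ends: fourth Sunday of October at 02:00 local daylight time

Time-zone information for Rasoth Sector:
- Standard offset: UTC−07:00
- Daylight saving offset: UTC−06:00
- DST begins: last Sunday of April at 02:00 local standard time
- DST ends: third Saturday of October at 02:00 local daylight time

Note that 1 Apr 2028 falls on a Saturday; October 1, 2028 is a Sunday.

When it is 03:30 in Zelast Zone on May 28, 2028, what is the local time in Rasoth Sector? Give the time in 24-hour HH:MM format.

1 April 2028 is a Saturday, so Sundays fall on 2, 9, 16, 23, 30; the last is April 30.
1 October 2028 is a Sunday, so the first Sunday is October 1 and the fourth is October 22.
May 28, 2028 falls between 30 April and 22 October, so daylight saving is in effect and Zelast Zone is at UTC−11:00.
03:30 Zelast Zone + 11h = 14:30 UTC.
1 April 2028 is a Saturday, so Sundays fall on 2, 9, 16, 23, 30; the last is April 30.
1 October 2028 is a Sunday, so the first Saturday is October 7 and the third is October 21.
At the standard offset (UTC−07:00), 14:30 UTC − 7h = 07:30 Rasoth Sector standard time.
The standard-time date in Rasoth Sector, May 28, 2028, falls between 30 April and 21 October, so daylight saving is in effect and Rasoth Sector is at UTC−06:00.
14:30 UTC − 6h = 08:30 Rasoth Sector.

08:30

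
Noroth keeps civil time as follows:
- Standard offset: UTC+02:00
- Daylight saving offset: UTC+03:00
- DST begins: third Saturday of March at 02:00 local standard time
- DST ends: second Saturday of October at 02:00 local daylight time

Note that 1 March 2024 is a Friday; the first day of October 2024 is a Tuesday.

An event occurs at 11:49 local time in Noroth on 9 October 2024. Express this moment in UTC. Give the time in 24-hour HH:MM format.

1 March 2024 is a Friday, so the first Saturday is March 2 and the third is March 16.
1 October 2024 is a Tuesday, so the first Saturday is October 5 and the second is October 12.
9 October 2024 falls between 16 March and 12 October, so daylight saving is in effect and Noroth is at UTC+03:00.
11:49 local − 3h = 08:49 UTC.

08:49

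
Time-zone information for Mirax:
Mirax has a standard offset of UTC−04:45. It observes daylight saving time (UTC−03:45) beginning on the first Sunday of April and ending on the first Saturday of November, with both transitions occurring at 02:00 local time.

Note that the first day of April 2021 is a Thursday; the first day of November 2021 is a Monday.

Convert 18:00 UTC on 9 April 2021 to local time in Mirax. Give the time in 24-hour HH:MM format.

1 April 2021 is a Thursday, so the first Sunday is April 4.
1 November 2021 is a Monday, so the first Saturday is November 6.
At the standard offset (UTC−04:45), 18:00 UTC − 4h45m = 13:15 Mirax standard time.
Daylight saving runs 4 April – 6 November; the standard-time date in Mirax, 9 April 2021, is inside that window, so Mirax is at UTC−03:45.
18:00 UTC − 3h45m = 14:15 local.

14:15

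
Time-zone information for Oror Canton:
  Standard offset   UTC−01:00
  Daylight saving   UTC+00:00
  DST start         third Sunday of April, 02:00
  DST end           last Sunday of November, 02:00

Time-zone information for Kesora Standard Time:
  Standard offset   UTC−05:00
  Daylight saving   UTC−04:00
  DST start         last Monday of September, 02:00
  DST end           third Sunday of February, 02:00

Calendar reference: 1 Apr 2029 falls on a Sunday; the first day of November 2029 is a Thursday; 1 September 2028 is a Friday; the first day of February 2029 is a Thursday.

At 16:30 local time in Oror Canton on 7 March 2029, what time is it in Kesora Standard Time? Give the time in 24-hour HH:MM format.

1 April 2029 is a Sunday, so the first Sunday is April 1 and the third is April 15.
1 November 2029 is a Thursday, so Sundays fall on 4, 11, 18, 25; the last is November 25.
7 March 2029 does not fall between 15 April and 25 November, so daylight saving is not in effect and Oror Canton is at UTC−01:00.
16:30 Oror Canton + 1h = 17:30 UTC.
1 September 2028 is a Friday, so Mondays fall on 4, 11, 18, 25; the last is September 25.
1 February 2029 is a Thursday, so the first Sunday is February 4 and the third is February 18.
At the standard offset (UTC−05:00), 17:30 UTC − 5h = 12:30 Kesora Standard Time standard time.
The standard-time date in Kesora Standard Time, 7 March 2029, is outside the daylight-saving period (25 September 2028 – 18 February 2029), so Kesora Standard Time is on standard time, UTC−05:00.
17:30 UTC − 5h = 12:30 Kesora Standard Time.

12:30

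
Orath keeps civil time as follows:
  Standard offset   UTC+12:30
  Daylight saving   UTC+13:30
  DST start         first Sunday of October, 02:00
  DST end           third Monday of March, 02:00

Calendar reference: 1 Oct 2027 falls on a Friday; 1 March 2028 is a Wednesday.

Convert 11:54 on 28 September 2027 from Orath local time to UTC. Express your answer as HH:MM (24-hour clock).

1 October 2027 is a Friday, so the first Sunday is October 3.
1 March 2028 is a Wednesday, so the first Monday is March 6 and the third is March 20.
Daylight saving runs 3 October 2027 – 20 March 2028; 28 September 2027 is outside that window, so Orath is on standard time at UTC+12:30.
11:54 local − 12h30m = 23:24 UTC (rolling into the previous day, 27 September 2027).

23:24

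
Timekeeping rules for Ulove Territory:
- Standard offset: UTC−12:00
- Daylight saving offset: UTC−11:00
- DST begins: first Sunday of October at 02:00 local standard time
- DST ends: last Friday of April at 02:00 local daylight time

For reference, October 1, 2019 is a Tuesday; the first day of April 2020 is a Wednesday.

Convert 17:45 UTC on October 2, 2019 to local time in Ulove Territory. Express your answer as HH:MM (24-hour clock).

1 October 2019 is a Tuesday, so the first Sunday is October 6.
1 April 2020 is a Wednesday, so Fridays fall on 3, 10, 17, 24; the last is April 24.
At the standard offset (UTC−12:00), 17:45 UTC − 12h = 05:45 Ulove Territory standard time.
The standard-time date in Ulove Territory, October 2, 2019, is outside the daylight-saving period (6 October 2019 – 24 April 2020), so Ulove Territory is on standard time, UTC−12:00.
17:45 UTC − 12h = 05:45 local.

05:45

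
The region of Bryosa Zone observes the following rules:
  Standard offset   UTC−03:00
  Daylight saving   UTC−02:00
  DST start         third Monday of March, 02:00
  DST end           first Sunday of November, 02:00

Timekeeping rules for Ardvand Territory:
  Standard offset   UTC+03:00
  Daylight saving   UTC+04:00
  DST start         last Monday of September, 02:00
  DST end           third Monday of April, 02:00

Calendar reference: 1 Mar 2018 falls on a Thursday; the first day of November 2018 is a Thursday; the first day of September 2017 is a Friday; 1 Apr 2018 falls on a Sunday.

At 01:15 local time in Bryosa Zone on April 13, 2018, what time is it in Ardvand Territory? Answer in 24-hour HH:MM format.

07:15

1 March 2018 is a Thursday, so the first Monday is March 5 and the third is March 19.
1 November 2018 is a Thursday, so the first Sunday is November 4.
April 13, 2018 lies within the daylight-saving period (19 March – 4 November), so Bryosa Zone is on daylight time, UTC−02:00.
01:15 Bryosa Zone + 2h = 03:15 UTC.
1 September 2017 is a Friday, so Mondays fall on 4, 11, 18, 25; the last is September 25.
1 April 2018 is a Sunday, so the first Monday is April 2 and the third is April 16.
At the standard offset (UTC+03:00), 03:15 UTC + 3h = 06:15 Ardvand Territory standard time.
The standard-time date in Ardvand Territory, April 13, 2018, falls between 25 September 2017 and 16 April 2018, so daylight saving is in effect and Ardvand Territory is at UTC+04:00.
03:15 UTC + 4h = 07:15 Ardvand Territory.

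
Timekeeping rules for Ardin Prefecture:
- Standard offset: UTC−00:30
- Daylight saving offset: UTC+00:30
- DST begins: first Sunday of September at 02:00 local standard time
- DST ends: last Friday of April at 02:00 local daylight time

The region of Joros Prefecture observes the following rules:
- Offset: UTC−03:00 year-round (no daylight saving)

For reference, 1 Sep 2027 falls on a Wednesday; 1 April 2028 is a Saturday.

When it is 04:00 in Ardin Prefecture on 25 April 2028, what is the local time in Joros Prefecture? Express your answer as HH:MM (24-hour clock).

1 September 2027 is a Wednesday, so the first Sunday is September 5.
1 April 2028 is a Saturday, so Fridays fall on 7, 14, 21, 28; the last is April 28.
25 April 2028 falls between 5 September 2027 and 28 April 2028, so daylight saving is in effect and Ardin Prefecture is at UTC+00:30.
04:00 Ardin Prefecture − 0h30m = 03:30 UTC.
Joros Prefecture stays on UTC−03:00 all year.
03:30 UTC − 3h = 00:30 Joros Prefecture.

00:30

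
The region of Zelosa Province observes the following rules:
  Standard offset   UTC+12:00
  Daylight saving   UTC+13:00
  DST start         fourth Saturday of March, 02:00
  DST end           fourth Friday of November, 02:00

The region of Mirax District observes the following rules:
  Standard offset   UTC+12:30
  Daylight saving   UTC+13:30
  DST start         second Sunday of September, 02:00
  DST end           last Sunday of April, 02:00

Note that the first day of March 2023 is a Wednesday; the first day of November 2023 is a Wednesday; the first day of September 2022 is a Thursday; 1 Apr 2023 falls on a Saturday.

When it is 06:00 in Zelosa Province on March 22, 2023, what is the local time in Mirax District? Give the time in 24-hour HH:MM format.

07:30

1 March 2023 is a Wednesday, so the first Saturday is March 4 and the fourth is March 25.
1 November 2023 is a Wednesday, so the first Friday is November 3 and the fourth is November 24.
Daylight saving runs 25 March – 24 November; March 22, 2023 is outside that window, so Zelosa Province is on standard time at UTC+12:00.
06:00 Zelosa Province − 12h = 18:00 UTC (rolling into the previous day, 21 March 2023).
1 September 2022 is a Thursday, so the first Sunday is September 4 and the second is September 11.
1 April 2023 is a Saturday, so Sundays fall on 2, 9, 16, 23, 30; the last is April 30.
At the standard offset (UTC+12:30), 18:00 UTC + 12h30m = 06:30 Mirax District standard time (rolling into the next day, 22 March 2023).
The standard-time date in Mirax District, March 22, 2023, lies within the daylight-saving period (11 September 2022 – 30 April 2023), so Mirax District is on daylight time, UTC+13:30.
18:00 UTC + 13h30m = 07:30 Mirax District (rolling into the next day, 22 March 2023).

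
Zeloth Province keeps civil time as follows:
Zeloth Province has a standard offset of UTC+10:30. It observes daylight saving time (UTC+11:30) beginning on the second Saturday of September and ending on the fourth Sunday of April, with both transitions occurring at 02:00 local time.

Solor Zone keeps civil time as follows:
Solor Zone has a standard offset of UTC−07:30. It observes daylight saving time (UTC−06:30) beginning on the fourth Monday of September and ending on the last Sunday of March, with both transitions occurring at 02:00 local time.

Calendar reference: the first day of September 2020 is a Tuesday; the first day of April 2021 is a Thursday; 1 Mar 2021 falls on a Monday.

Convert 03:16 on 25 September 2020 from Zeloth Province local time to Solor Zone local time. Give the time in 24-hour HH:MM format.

08:16

1 September 2020 is a Tuesday, so the first Saturday is September 5 and the second is September 12.
1 April 2021 is a Thursday, so the first Sunday is April 4 and the fourth is April 25.
Daylight saving runs 12 September 2020 – 25 April 2021; 25 September 2020 is inside that window, so Zeloth Province is at UTC+11:30.
03:16 Zeloth Province − 11h30m = 15:46 UTC (rolling into the previous day, 24 September 2020).
1 September 2020 is a Tuesday, so the first Monday is September 7 and the fourth is September 28.
1 March 2021 is a Monday, so Sundays fall on 7, 14, 21, 28; the last is March 28.
At the standard offset (UTC−07:30), 15:46 UTC − 7h30m = 08:16 Solor Zone standard time.
The standard-time date in Solor Zone, 24 September 2020, is outside the daylight-saving period (28 September 2020 – 28 March 2021), so Solor Zone is on standard time, UTC−07:30.
15:46 UTC − 7h30m = 08:16 Solor Zone.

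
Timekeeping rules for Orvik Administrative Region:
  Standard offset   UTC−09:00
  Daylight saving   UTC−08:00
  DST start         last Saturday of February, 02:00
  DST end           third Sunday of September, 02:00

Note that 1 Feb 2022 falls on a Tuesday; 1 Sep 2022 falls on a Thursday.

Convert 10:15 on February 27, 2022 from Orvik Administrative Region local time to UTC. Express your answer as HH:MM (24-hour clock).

18:15

1 February 2022 is a Tuesday, so Saturdays fall on 5, 12, 19, 26; the last is February 26.
1 September 2022 is a Thursday, so the first Sunday is September 4 and the third is September 18.
February 27, 2022 falls between 26 February and 18 September, so daylight saving is in effect and Orvik Administrative Region is at UTC−08:00.
10:15 local + 8h = 18:15 UTC.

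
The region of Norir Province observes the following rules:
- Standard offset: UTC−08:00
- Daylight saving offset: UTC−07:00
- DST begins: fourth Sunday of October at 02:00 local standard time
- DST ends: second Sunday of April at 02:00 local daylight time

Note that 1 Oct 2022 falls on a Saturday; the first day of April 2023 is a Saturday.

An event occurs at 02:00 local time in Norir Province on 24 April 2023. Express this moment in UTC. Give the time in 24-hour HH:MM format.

1 October 2022 is a Saturday, so the first Sunday is October 2 and the fourth is October 23.
1 April 2023 is a Saturday, so the first Sunday is April 2 and the second is April 9.
24 April 2023 is outside the daylight-saving period (23 October 2022 – 9 April 2023), so Norir Province is on standard time, UTC−08:00.
02:00 local + 8h = 10:00 UTC.

10:00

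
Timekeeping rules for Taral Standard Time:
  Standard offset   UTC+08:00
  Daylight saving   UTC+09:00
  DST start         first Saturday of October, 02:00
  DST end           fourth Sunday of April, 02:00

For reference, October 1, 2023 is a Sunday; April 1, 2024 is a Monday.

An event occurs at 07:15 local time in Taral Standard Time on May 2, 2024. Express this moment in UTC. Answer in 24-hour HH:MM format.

23:15

1 October 2023 is a Sunday, so the first Saturday is October 7.
1 April 2024 is a Monday, so the first Sunday is April 7 and the fourth is April 28.
May 2, 2024 does not fall between 7 October 2023 and 28 April 2024, so daylight saving is not in effect and Taral Standard Time is at UTC+08:00.
07:15 local − 8h = 23:15 UTC (rolling into the previous day, 1 May 2024).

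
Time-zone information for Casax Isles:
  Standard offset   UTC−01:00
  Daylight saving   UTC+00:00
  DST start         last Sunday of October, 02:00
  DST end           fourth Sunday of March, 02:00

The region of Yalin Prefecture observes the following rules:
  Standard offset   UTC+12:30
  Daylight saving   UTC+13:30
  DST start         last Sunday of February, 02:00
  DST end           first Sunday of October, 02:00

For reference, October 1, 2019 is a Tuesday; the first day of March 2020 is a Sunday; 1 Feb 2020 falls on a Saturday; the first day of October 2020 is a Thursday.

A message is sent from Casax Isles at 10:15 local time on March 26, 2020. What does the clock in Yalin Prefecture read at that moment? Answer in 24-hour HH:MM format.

00:45

1 October 2019 is a Tuesday, so Sundays fall on 6, 13, 20, 27; the last is October 27.
1 March 2020 is a Sunday, so the first Sunday is March 1 and the fourth is March 22.
March 26, 2020 does not fall between 27 October 2019 and 22 March 2020, so daylight saving is not in effect and Casax Isles is at UTC−01:00.
10:15 Casax Isles + 1h = 11:15 UTC.
1 February 2020 is a Saturday, so Sundays fall on 2, 9, 16, 23; the last is February 23.
1 October 2020 is a Thursday, so the first Sunday is October 4.
At the standard offset (UTC+12:30), 11:15 UTC + 12h30m = 23:45 Yalin Prefecture standard time.
The standard-time date in Yalin Prefecture, March 26, 2020, falls between 23 February and 4 October, so daylight saving is in effect and Yalin Prefecture is at UTC+13:30.
11:15 UTC + 13h30m = 00:45 Yalin Prefecture (rolling into the next day, 27 March 2020).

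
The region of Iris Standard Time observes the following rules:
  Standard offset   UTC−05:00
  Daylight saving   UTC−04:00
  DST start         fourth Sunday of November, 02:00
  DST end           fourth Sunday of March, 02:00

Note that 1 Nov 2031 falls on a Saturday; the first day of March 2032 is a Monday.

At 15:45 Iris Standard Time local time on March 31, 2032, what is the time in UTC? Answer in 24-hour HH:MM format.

1 November 2031 is a Saturday, so the first Sunday is November 2 and the fourth is November 23.
1 March 2032 is a Monday, so the first Sunday is March 7 and the fourth is March 28.
March 31, 2032 is outside the daylight-saving period (23 November 2031 – 28 March 2032), so Iris Standard Time is on standard time, UTC−05:00.
15:45 local + 5h = 20:45 UTC.

20:45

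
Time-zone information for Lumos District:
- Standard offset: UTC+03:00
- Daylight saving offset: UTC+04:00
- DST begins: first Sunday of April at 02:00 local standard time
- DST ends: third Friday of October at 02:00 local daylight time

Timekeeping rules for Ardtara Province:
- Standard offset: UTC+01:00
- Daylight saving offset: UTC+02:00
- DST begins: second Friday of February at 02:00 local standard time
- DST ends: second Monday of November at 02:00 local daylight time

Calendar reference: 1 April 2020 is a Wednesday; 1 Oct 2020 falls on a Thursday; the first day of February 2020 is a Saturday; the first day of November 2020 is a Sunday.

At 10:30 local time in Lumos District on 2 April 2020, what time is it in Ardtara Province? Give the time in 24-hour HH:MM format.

09:30

1 April 2020 is a Wednesday, so the first Sunday is April 5.
1 October 2020 is a Thursday, so the first Friday is October 2 and the third is October 16.
Daylight saving runs 5 April – 16 October; 2 April 2020 is outside that window, so Lumos District is on standard time at UTC+03:00.
10:30 Lumos District − 3h = 07:30 UTC.
1 February 2020 is a Saturday, so the first Friday is February 7 and the second is February 14.
1 November 2020 is a Sunday, so the first Monday is November 2 and the second is November 9.
At the standard offset (UTC+01:00), 07:30 UTC + 1h = 08:30 Ardtara Province standard time.
Daylight saving runs 14 February – 9 November; the standard-time date in Ardtara Province, 2 April 2020, is inside that window, so Ardtara Province is at UTC+02:00.
07:30 UTC + 2h = 09:30 Ardtara Province.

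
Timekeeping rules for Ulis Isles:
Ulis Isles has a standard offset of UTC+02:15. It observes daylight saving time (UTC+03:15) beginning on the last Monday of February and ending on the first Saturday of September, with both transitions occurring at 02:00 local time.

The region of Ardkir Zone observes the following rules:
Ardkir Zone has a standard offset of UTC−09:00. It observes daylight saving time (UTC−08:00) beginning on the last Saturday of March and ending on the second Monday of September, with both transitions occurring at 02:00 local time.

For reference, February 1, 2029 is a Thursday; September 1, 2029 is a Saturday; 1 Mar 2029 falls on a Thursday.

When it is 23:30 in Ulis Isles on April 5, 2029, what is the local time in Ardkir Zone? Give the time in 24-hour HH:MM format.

12:15

1 February 2029 is a Thursday, so Mondays fall on 5, 12, 19, 26; the last is February 26.
1 September 2029 is a Saturday, so the first Saturday is September 1.
April 5, 2029 lies within the daylight-saving period (26 February – 1 September), so Ulis Isles is on daylight time, UTC+03:15.
23:30 Ulis Isles − 3h15m = 20:15 UTC.
1 March 2029 is a Thursday, so Saturdays fall on 3, 10, 17, 24, 31; the last is March 31.
1 September 2029 is a Saturday, so the first Monday is September 3 and the second is September 10.
At the standard offset (UTC−09:00), 20:15 UTC − 9h = 11:15 Ardkir Zone standard time.
The standard-time date in Ardkir Zone, April 5, 2029, lies within the daylight-saving period (31 March – 10 September), so Ardkir Zone is on daylight time, UTC−08:00.
20:15 UTC − 8h = 12:15 Ardkir Zone.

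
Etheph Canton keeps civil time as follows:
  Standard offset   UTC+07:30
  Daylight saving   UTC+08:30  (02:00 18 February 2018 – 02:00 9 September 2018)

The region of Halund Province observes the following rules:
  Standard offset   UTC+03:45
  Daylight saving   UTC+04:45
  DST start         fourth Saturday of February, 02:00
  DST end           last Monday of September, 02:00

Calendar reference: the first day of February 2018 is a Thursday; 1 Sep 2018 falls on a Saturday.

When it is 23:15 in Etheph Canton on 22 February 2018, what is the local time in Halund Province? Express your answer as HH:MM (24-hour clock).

18:30

22 February 2018 lies within the daylight-saving period (18 February – 9 September), so Etheph Canton is on daylight time, UTC+08:30.
23:15 Etheph Canton − 8h30m = 14:45 UTC.
1 February 2018 is a Thursday, so the first Saturday is February 3 and the fourth is February 24.
1 September 2018 is a Saturday, so Mondays fall on 3, 10, 17, 24; the last is September 24.
At the standard offset (UTC+03:45), 14:45 UTC + 3h45m = 18:30 Halund Province standard time.
The standard-time date in Halund Province, 22 February 2018, is outside the daylight-saving period (24 February – 24 September), so Halund Province is on standard time, UTC+03:45.
14:45 UTC + 3h45m = 18:30 Halund Province.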